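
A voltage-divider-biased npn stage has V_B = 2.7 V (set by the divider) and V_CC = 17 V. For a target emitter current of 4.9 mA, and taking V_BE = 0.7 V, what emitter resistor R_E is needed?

R_E ≈ 0.41 kΩ

V_E = V_B − V_BE = 2.7 − 0.7 = 2 V.
R_E = V_E / I_E = 2 / 4.9 = 0.408 kΩ.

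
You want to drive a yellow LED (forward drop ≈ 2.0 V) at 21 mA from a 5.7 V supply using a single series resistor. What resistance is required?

R ≈ 0.18 kΩ

The resistor drops V_S − V_D = 5.7 − 2.0 = 3.7 V at 21 mA.
R = 3.7 V / 21 mA = 0.176 kΩ.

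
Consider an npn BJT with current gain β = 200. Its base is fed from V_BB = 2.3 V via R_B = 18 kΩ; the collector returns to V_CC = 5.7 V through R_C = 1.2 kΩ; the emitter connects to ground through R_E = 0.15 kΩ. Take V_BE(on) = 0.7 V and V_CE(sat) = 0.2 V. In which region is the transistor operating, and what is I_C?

saturation; I_C ≈ 4.1 mA

Assume active: I_B = (2.3 − 0.7)/(18 + 201×0.15) = 0.0332 mA, I_C = β·I_B = 6.65 mA.
Then V_CE = 5.7 − 6.65×1.2 − 6.68×0.15 = -3.28 V < 0.2 V — the active assumption fails.
Re-solve with V_CE = 0.2 V. KCL at the emitter: V_E/R_E = (V_BB−0.7−V_E)/R_B + (V_CC−0.2−V_E)/R_C, giving V_E = 0.618 V.
I_C = (V_CC − 0.2 − V_E)/R_C = (5.5 − 0.618)/1.2 = 4.07 mA.
Check: I_B = (1.6 − 0.618)/18 = 0.0545 mA, and β·I_B = 10.9 mA > I_C, confirming saturation.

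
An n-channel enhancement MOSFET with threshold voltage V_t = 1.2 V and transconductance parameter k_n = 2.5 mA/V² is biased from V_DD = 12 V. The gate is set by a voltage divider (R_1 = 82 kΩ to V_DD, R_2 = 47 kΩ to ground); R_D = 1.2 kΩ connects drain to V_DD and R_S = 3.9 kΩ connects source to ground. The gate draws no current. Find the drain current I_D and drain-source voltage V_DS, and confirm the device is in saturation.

V_G = V_DD·R_2/(R_1+R_2) = 12×47/129 = 4.37 V.
Assume saturation: I_D = (k_n/2)(V_GS − V_t)² with V_GS = V_G − I_D·R_S = 4.37 − 3.9·I_D.
Substituting gives 19·I_D² − 31.9·I_D + 12.6 = 0, with roots I_D = 0.631 or 1.05 mA.
The root I_D = 1.05 mA gives V_GS = 0.284 V ≤ V_t, so take I_D = 0.631 mA.
Then V_GS = 1.91 V and V_DS = V_DD − I_D(R_D+R_S) = 12 − 0.631×5.1 = 8.78 V.
Saturation requires V_DS ≥ V_GS − V_t = 0.711 V; 8.78 ≥ 0.711 ✓.

I_D ≈ 0.63 mA, V_DS ≈ 8.8 V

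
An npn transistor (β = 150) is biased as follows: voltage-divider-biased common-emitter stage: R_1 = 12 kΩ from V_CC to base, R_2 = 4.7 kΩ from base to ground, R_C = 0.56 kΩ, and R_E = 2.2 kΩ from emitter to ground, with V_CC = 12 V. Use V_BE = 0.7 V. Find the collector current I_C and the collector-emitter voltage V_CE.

Thevenize the base divider: V_Th = V_CC·R_2/(R_1+R_2) = 12×4.7/16.7 = 3.38 V, R_Th = R_1‖R_2 = 3.38 kΩ.
Base-emitter loop: V_Th = I_B·R_Th + V_BE + (β+1)I_B·R_E, so I_B = (3.38 − 0.7) / (3.38 + 151×2.2) = 0.00798 mA.
I_C = β·I_B = 150×0.00798 = 1.2 mA, and I_E = (β+1)I_B = 1.2 mA.
V_CE = V_CC − I_C·R_C − I_E·R_E = 12 − 1.2×0.56 − 1.2×2.2 = 8.68 V.
V_CE = 8.68 V > 0.2 V confirms active-region operation.

I_C ≈ 1.2 mA, V_CE ≈ 8.7 V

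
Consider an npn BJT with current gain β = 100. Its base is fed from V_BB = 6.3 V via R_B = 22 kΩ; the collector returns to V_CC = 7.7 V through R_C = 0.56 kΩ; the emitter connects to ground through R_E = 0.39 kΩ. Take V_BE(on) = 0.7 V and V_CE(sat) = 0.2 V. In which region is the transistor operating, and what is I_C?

saturation; I_C ≈ 7.8 mA

Assume active: I_B = (6.3 − 0.7)/(22 + 101×0.39) = 0.0912 mA, I_C = β·I_B = 9.12 mA.
Then V_CE = 7.7 − 9.12×0.56 − 9.21×0.39 = -1 V < 0.2 V — the active assumption fails.
Re-solve with V_CE = 0.2 V. KCL at the emitter: V_E/R_E = (V_BB−0.7−V_E)/R_B + (V_CC−0.2−V_E)/R_C, giving V_E = 3.11 V.
I_C = (V_CC − 0.2 − V_E)/R_C = (7.5 − 3.11)/0.56 = 7.85 mA.
Check: I_B = (5.6 − 3.11)/22 = 0.113 mA, and β·I_B = 11.3 mA > I_C, confirming saturation.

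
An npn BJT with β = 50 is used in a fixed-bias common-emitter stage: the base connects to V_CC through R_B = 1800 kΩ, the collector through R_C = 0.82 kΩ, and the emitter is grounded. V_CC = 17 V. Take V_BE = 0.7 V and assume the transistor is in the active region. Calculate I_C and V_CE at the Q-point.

Base loop: V_CC = I_B·R_B + V_BE, so I_B = (17 − 0.7)/1800 kΩ = 0.00906 mA.
In the active region I_C = β·I_B = 50 × 0.00906 = 0.453 mA.
Collector loop: V_CE = V_CC − I_C·R_C = 17 − 0.453×0.82 = 16.6 V.
Since V_CE = 16.6 V > V_CE(sat) ≈ 0.2 V, the transistor is in the active region as assumed.

I_C ≈ 0.45 mA, V_CE ≈ 17 V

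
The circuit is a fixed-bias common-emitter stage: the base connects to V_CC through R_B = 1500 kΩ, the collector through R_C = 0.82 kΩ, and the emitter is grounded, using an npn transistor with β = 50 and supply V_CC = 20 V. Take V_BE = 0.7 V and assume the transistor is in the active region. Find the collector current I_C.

I_C ≈ 0.64 mA

Base loop: V_CC = I_B·R_B + V_BE, so I_B = (20 − 0.7)/1500 kΩ = 0.0129 mA.
In the active region I_C = β·I_B = 50 × 0.0129 = 0.643 mA.
Collector loop: V_CE = V_CC − I_C·R_C = 20 − 0.643×0.82 = 19.5 V.
Since V_CE = 19.5 V > V_CE(sat) ≈ 0.2 V, the transistor is in the active region as assumed.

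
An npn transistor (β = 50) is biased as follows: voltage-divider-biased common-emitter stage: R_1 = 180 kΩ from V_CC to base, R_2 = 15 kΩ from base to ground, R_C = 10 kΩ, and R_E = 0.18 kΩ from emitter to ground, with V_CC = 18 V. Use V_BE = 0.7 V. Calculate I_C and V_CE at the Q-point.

I_C ≈ 1.5 mA, V_CE ≈ 2.9 V

Thevenize the base divider: V_Th = V_CC·R_2/(R_1+R_2) = 18×15/195 = 1.38 V, R_Th = R_1‖R_2 = 13.8 kΩ.
Base-emitter loop: V_Th = I_B·R_Th + V_BE + (β+1)I_B·R_E, so I_B = (1.38 − 0.7) / (13.8 + 51×0.18) = 0.0297 mA.
I_C = β·I_B = 50×0.0297 = 1.49 mA, and I_E = (β+1)I_B = 1.52 mA.
V_CE = V_CC − I_C·R_C − I_E·R_E = 18 − 1.49×10 − 1.52×0.18 = 2.86 V.
V_CE = 2.86 V > 0.2 V confirms active-region operation.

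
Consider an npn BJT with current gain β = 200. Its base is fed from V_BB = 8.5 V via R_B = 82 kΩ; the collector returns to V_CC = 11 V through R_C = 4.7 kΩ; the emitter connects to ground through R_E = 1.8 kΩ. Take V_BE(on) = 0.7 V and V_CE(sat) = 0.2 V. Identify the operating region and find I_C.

Assume active: I_B = (8.5 − 0.7)/(82 + 201×1.8) = 0.0176 mA, I_C = β·I_B = 3.52 mA.
Then V_CE = 11 − 3.52×4.7 − 3.53×1.8 = -11.9 V < 0.2 V — the active assumption fails.
Re-solve with V_CE = 0.2 V. KCL at the emitter: V_E/R_E = (V_BB−0.7−V_E)/R_B + (V_CC−0.2−V_E)/R_C, giving V_E = 3.07 V.
I_C = (V_CC − 0.2 − V_E)/R_C = (10.8 − 3.07)/4.7 = 1.65 mA.
Check: I_B = (7.8 − 3.07)/82 = 0.0577 mA, and β·I_B = 11.5 mA > I_C, confirming saturation.

saturation; I_C ≈ 1.6 mA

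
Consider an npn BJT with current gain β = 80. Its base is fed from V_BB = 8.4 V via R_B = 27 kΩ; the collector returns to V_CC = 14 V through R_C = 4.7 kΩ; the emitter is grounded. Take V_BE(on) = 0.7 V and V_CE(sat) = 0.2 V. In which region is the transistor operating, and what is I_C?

Assume active: I_B = (8.4 − 0.7)/27 = 0.285 mA, giving I_C = β·I_B = 22.8 mA.
But then V_CE = 14 − 22.8×4.7 = -93.2 V < V_CE(sat) = 0.2 V — impossible in the active region.
So the transistor is saturated. With V_CE = 0.2 V, I_C = (V_CC − 0.2)/R_C = 13.8/4.7 = 2.94 mA.
Check: β·I_B = 22.8 mA > I_C = 2.94 mA, confirming saturation.

saturation; I_C ≈ 2.9 mA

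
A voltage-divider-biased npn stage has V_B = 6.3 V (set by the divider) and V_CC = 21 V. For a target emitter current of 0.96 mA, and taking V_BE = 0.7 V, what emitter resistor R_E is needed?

V_E = V_B − V_BE = 6.3 − 0.7 = 5.6 V.
R_E = V_E / I_E = 5.6 / 0.96 = 5.83 kΩ.

R_E ≈ 5.8 kΩ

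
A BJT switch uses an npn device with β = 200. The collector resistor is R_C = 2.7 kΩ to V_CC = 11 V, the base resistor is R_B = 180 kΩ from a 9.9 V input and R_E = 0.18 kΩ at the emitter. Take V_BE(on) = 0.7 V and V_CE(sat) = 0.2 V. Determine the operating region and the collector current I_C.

Assume active: I_B = (9.9 − 0.7)/(180 + 201×0.18) = 0.0426 mA, I_C = β·I_B = 8.51 mA.
Then V_CE = 11 − 8.51×2.7 − 8.55×0.18 = -13.5 V < 0.2 V — the active assumption fails.
Re-solve with V_CE = 0.2 V. KCL at the emitter: V_E/R_E = (V_BB−0.7−V_E)/R_B + (V_CC−0.2−V_E)/R_C, giving V_E = 0.683 V.
I_C = (V_CC − 0.2 − V_E)/R_C = (10.8 − 0.683)/2.7 = 3.75 mA.
Check: I_B = (9.2 − 0.683)/180 = 0.0473 mA, and β·I_B = 9.46 mA > I_C, confirming saturation.

saturation; I_C ≈ 3.7 mA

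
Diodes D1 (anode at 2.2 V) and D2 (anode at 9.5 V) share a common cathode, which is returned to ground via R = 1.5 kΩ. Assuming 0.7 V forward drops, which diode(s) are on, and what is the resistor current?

Only D2 conducts; I_R ≈ 5.9 mA

Assume both conduct. Then node N would need to be at both 2.2−0.7 = 1.5 V and 9.5−0.7 = 8.8 V, which is impossible.
Assume only D2 conducts: V_N = 9.5 − 0.7 = 8.8 V, so I_R = 8.8/1.5 = 5.87 mA.
Check D1: its anode-to-cathode voltage is 2.2 − 8.8 = -6.6 V < 0.7 V, so it is off. The assumption is consistent.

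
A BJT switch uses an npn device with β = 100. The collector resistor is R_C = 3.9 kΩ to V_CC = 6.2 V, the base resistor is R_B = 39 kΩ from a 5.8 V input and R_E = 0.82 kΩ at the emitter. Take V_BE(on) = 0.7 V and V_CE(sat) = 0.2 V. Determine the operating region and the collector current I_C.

saturation; I_C ≈ 1.3 mA

Assume active: I_B = (5.8 − 0.7)/(39 + 101×0.82) = 0.0419 mA, I_C = β·I_B = 4.19 mA.
Then V_CE = 6.2 − 4.19×3.9 − 4.23×0.82 = -13.6 V < 0.2 V — the active assumption fails.
Re-solve with V_CE = 0.2 V. KCL at the emitter: V_E/R_E = (V_BB−0.7−V_E)/R_B + (V_CC−0.2−V_E)/R_C, giving V_E = 1.11 V.
I_C = (V_CC − 0.2 − V_E)/R_C = (6 − 1.11)/3.9 = 1.25 mA.
Check: I_B = (5.1 − 1.11)/39 = 0.102 mA, and β·I_B = 10.2 mA > I_C, confirming saturation.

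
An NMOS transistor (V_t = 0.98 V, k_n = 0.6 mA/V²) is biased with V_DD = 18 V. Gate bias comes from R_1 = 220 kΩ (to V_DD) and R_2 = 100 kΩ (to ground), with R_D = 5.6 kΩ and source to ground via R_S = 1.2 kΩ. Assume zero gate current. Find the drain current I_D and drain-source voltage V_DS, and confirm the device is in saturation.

I_D ≈ 1.8 mA, V_DS ≈ 5.6 V

V_G = V_DD·R_2/(R_1+R_2) = 18×100/320 = 5.62 V.
Assume saturation: I_D = (k_n/2)(V_GS − V_t)² with V_GS = V_G − I_D·R_S = 5.62 − 1.2·I_D.
Substituting gives 0.432·I_D² − 4.34·I_D + 6.47 = 0, with roots I_D = 1.82 or 8.24 mA.
The root I_D = 8.24 mA gives V_GS = -4.26 V ≤ V_t, so take I_D = 1.82 mA.
Then V_GS = 3.44 V and V_DS = V_DD − I_D(R_D+R_S) = 18 − 1.82×6.8 = 5.63 V.
Saturation requires V_DS ≥ V_GS − V_t = 2.46 V; 5.63 ≥ 2.46 ✓.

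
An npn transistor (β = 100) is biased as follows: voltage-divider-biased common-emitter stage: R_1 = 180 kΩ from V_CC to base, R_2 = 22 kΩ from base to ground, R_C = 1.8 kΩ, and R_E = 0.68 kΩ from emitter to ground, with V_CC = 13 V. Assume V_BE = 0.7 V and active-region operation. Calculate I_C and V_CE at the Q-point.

Thevenize the base divider: V_Th = V_CC·R_2/(R_1+R_2) = 13×22/202 = 1.42 V, R_Th = R_1‖R_2 = 19.6 kΩ.
Base-emitter loop: V_Th = I_B·R_Th + V_BE + (β+1)I_B·R_E, so I_B = (1.42 − 0.7) / (19.6 + 101×0.68) = 0.00811 mA.
I_C = β·I_B = 100×0.00811 = 0.811 mA, and I_E = (β+1)I_B = 0.819 mA.
V_CE = V_CC − I_C·R_C − I_E·R_E = 13 − 0.811×1.8 − 0.819×0.68 = 11 V.
V_CE = 11 V > 0.2 V confirms active-region operation.

I_C ≈ 0.81 mA, V_CE ≈ 11 V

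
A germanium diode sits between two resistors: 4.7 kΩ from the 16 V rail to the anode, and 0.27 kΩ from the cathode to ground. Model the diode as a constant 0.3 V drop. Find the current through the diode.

I ≈ 3.2 mA

The two resistors are in series with the diode, so KVL gives 16 = I·4.7 + 0.3 + I·0.27.
I = (16 − 0.3) / (4.7 + 0.27) kΩ = 15.7 / 4.97 = 3.16 mA.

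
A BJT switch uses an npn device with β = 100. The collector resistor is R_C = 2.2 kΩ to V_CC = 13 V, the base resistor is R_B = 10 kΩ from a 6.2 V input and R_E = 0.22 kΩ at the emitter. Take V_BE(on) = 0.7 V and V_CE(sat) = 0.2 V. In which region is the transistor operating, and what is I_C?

Assume active: I_B = (6.2 − 0.7)/(10 + 101×0.22) = 0.171 mA, I_C = β·I_B = 17.1 mA.
Then V_CE = 13 − 17.1×2.2 − 17.2×0.22 = -28.3 V < 0.2 V — the active assumption fails.
Re-solve with V_CE = 0.2 V. KCL at the emitter: V_E/R_E = (V_BB−0.7−V_E)/R_B + (V_CC−0.2−V_E)/R_C, giving V_E = 1.25 V.
I_C = (V_CC − 0.2 − V_E)/R_C = (12.8 − 1.25)/2.2 = 5.25 mA.
Check: I_B = (5.5 − 1.25)/10 = 0.425 mA, and β·I_B = 42.5 mA > I_C, confirming saturation.

saturation; I_C ≈ 5.3 mA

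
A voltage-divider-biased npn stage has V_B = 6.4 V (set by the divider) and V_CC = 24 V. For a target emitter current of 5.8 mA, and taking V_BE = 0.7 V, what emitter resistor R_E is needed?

V_E = V_B − V_BE = 6.4 − 0.7 = 5.7 V.
R_E = V_E / I_E = 5.7 / 5.8 = 0.983 kΩ.

R_E ≈ 0.98 kΩ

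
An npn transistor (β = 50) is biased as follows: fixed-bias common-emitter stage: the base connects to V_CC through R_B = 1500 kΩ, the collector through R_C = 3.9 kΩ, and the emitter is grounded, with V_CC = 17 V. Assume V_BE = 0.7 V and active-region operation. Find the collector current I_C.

I_C ≈ 0.54 mA

Base loop: V_CC = I_B·R_B + V_BE, so I_B = (17 − 0.7)/1500 kΩ = 0.0109 mA.
In the active region I_C = β·I_B = 50 × 0.0109 = 0.543 mA.
Collector loop: V_CE = V_CC − I_C·R_C = 17 − 0.543×3.9 = 14.9 V.
Since V_CE = 14.9 V > V_CE(sat) ≈ 0.2 V, the transistor is in the active region as assumed.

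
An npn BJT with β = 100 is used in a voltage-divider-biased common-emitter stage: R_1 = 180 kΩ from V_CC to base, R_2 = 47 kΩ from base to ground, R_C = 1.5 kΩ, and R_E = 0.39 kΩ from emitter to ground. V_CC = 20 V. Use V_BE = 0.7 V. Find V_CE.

Thevenize the base divider: V_Th = V_CC·R_2/(R_1+R_2) = 20×47/227 = 4.14 V, R_Th = R_1‖R_2 = 37.3 kΩ.
Base-emitter loop: V_Th = I_B·R_Th + V_BE + (β+1)I_B·R_E, so I_B = (4.14 − 0.7) / (37.3 + 101×0.39) = 0.0449 mA.
I_C = β·I_B = 100×0.0449 = 4.49 mA, and I_E = (β+1)I_B = 4.53 mA.
V_CE = V_CC − I_C·R_C − I_E·R_E = 20 − 4.49×1.5 − 4.53×0.39 = 11.5 V.
V_CE = 11.5 V > 0.2 V confirms active-region operation.

V_CE ≈ 11 V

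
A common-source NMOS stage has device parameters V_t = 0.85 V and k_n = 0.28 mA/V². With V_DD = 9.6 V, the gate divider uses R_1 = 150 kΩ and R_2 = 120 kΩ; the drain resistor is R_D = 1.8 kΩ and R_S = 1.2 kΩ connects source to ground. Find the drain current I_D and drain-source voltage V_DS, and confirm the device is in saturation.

I_D ≈ 0.82 mA, V_DS ≈ 7.1 V

V_G = V_DD·R_2/(R_1+R_2) = 9.6×120/270 = 4.27 V.
Assume saturation: I_D = (k_n/2)(V_GS − V_t)² with V_GS = V_G − I_D·R_S = 4.27 − 1.2·I_D.
Substituting gives 0.202·I_D² − 2.15·I_D + 1.63 = 0, with roots I_D = 0.825 or 9.83 mA.
The root I_D = 9.83 mA gives V_GS = -7.53 V ≤ V_t, so take I_D = 0.825 mA.
Then V_GS = 3.28 V and V_DS = V_DD − I_D(R_D+R_S) = 9.6 − 0.825×3 = 7.13 V.
Saturation requires V_DS ≥ V_GS − V_t = 2.43 V; 7.13 ≥ 2.43 ✓.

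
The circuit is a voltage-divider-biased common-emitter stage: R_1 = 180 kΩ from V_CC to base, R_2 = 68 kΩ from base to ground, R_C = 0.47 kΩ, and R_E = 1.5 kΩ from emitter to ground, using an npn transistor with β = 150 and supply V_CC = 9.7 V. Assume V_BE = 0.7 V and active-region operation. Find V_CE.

V_CE ≈ 7.6 V

Thevenize the base divider: V_Th = V_CC·R_2/(R_1+R_2) = 9.7×68/248 = 2.66 V, R_Th = R_1‖R_2 = 49.4 kΩ.
Base-emitter loop: V_Th = I_B·R_Th + V_BE + (β+1)I_B·R_E, so I_B = (2.66 − 0.7) / (49.4 + 151×1.5) = 0.0071 mA.
I_C = β·I_B = 150×0.0071 = 1.07 mA, and I_E = (β+1)I_B = 1.07 mA.
V_CE = V_CC − I_C·R_C − I_E·R_E = 9.7 − 1.07×0.47 − 1.07×1.5 = 7.59 V.
V_CE = 7.59 V > 0.2 V confirms active-region operation.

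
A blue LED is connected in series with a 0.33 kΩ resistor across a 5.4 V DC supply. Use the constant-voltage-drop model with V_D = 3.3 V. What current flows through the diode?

I ≈ 6.4 mA

KVL around the loop: 5.4 = V_D + I·R = 3.3 + I × 0.33 kΩ.
So I = (5.4 − 3.3) / 0.33 kΩ = 2.1 / 0.33 = 6.36 mA.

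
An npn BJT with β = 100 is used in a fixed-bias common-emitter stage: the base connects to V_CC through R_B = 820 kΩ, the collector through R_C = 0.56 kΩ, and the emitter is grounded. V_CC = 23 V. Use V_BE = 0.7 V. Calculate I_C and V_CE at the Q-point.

I_C ≈ 2.7 mA, V_CE ≈ 21 V

Base loop: V_CC = I_B·R_B + V_BE, so I_B = (23 − 0.7)/820 kΩ = 0.0272 mA.
In the active region I_C = β·I_B = 100 × 0.0272 = 2.72 mA.
Collector loop: V_CE = V_CC − I_C·R_C = 23 − 2.72×0.56 = 21.5 V.
Since V_CE = 21.5 V > V_CE(sat) ≈ 0.2 V, the transistor is in the active region as assumed.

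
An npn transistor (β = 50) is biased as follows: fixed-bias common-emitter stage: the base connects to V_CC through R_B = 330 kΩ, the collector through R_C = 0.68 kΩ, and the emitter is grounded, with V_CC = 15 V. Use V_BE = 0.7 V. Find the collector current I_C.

Base loop: V_CC = I_B·R_B + V_BE, so I_B = (15 − 0.7)/330 kΩ = 0.0433 mA.
In the active region I_C = β·I_B = 50 × 0.0433 = 2.17 mA.
Collector loop: V_CE = V_CC − I_C·R_C = 15 − 2.17×0.68 = 13.5 V.
Since V_CE = 13.5 V > V_CE(sat) ≈ 0.2 V, the transistor is in the active region as assumed.

I_C ≈ 2.2 mA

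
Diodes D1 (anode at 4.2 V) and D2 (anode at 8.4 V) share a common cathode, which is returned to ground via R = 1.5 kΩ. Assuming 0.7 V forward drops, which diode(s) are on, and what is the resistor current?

Assume both conduct. Then node N would need to be at both 4.2−0.7 = 3.5 V and 8.4−0.7 = 7.7 V, which is impossible.
Assume only D2 conducts: V_N = 8.4 − 0.7 = 7.7 V, so I_R = 7.7/1.5 = 5.13 mA.
Check D1: its anode-to-cathode voltage is 4.2 − 7.7 = -3.5 V < 0.7 V, so it is off. The assumption is consistent.

Only D2 conducts; I_R ≈ 5.1 mA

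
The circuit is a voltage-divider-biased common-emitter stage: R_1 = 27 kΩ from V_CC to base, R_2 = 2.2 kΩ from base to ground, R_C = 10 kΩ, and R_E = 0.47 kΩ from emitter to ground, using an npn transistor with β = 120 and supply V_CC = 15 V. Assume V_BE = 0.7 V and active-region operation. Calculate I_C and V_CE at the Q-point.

I_C ≈ 0.88 mA, V_CE ≈ 5.8 V

Thevenize the base divider: V_Th = V_CC·R_2/(R_1+R_2) = 15×2.2/29.2 = 1.13 V, R_Th = R_1‖R_2 = 2.03 kΩ.
Base-emitter loop: V_Th = I_B·R_Th + V_BE + (β+1)I_B·R_E, so I_B = (1.13 − 0.7) / (2.03 + 121×0.47) = 0.0073 mA.
I_C = β·I_B = 120×0.0073 = 0.876 mA, and I_E = (β+1)I_B = 0.884 mA.
V_CE = V_CC − I_C·R_C − I_E·R_E = 15 − 0.876×10 − 0.884×0.47 = 5.82 V.
V_CE = 5.82 V > 0.2 V confirms active-region operation.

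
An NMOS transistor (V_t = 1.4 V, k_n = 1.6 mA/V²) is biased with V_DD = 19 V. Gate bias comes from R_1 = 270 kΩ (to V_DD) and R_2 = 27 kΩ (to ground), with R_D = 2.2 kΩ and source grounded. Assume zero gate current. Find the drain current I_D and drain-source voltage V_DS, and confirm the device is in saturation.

V_G = V_DD·R_2/(R_1+R_2) = 19×27/297 = 1.73 V. With the source grounded, V_GS = V_G = 1.73 V.
Assume saturation: I_D = (k_n/2)(V_GS − V_t)² = (1.6/2)×(1.73 − 1.4)² = 0.8×0.327² = 0.0857 mA.
V_DS = V_DD − I_D·R_D = 19 − 0.0857×2.2 = 18.8 V.
Saturation requires V_DS ≥ V_GS − V_t = 0.327 V; 18.8 ≥ 0.327 ✓.

I_D ≈ 0.086 mA, V_DS ≈ 19 V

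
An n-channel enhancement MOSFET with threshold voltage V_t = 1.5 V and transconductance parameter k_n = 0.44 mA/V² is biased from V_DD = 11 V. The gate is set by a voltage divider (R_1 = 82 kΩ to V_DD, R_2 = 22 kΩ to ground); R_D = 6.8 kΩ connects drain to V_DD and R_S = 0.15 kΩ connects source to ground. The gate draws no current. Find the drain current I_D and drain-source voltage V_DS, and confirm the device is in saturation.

V_G = V_DD·R_2/(R_1+R_2) = 11×22/104 = 2.33 V.
Assume saturation: I_D = (k_n/2)(V_GS − V_t)² with V_GS = V_G − I_D·R_S = 2.33 − 0.15·I_D.
Substituting gives 0.00495·I_D² − 1.05·I_D + 0.15 = 0, with roots I_D = 0.143 or 213 mA.
The root I_D = 213 mA gives V_GS = -29.6 V ≤ V_t, so take I_D = 0.143 mA.
Then V_GS = 2.31 V and V_DS = V_DD − I_D(R_D+R_S) = 11 − 0.143×6.95 = 10 V.
Saturation requires V_DS ≥ V_GS − V_t = 0.806 V; 10 ≥ 0.806 ✓.

I_D ≈ 0.14 mA, V_DS ≈ 10 V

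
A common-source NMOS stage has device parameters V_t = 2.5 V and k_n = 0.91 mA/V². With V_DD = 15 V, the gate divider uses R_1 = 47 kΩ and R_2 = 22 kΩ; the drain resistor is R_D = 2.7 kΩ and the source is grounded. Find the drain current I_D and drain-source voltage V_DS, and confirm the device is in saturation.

V_G = V_DD·R_2/(R_1+R_2) = 15×22/69 = 4.78 V. With the source grounded, V_GS = V_G = 4.78 V.
Assume saturation: I_D = (k_n/2)(V_GS − V_t)² = (0.91/2)×(4.78 − 2.5)² = 0.455×2.28² = 2.37 mA.
V_DS = V_DD − I_D·R_D = 15 − 2.37×2.7 = 8.6 V.
Saturation requires V_DS ≥ V_GS − V_t = 2.28 V; 8.6 ≥ 2.28 ✓.

I_D ≈ 2.4 mA, V_DS ≈ 8.6 V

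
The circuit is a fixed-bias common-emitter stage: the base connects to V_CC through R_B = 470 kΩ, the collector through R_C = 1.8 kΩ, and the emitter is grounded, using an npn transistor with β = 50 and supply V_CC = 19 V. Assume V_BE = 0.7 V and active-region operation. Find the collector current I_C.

Base loop: V_CC = I_B·R_B + V_BE, so I_B = (19 − 0.7)/470 kΩ = 0.0389 mA.
In the active region I_C = β·I_B = 50 × 0.0389 = 1.95 mA.
Collector loop: V_CE = V_CC − I_C·R_C = 19 − 1.95×1.8 = 15.5 V.
Since V_CE = 15.5 V > V_CE(sat) ≈ 0.2 V, the transistor is in the active region as assumed.

I_C ≈ 1.9 mA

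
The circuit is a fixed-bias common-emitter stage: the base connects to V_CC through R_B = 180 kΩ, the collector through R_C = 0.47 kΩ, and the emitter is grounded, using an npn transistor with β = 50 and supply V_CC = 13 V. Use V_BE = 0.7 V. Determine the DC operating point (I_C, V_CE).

I_C ≈ 3.4 mA, V_CE ≈ 11 V

Base loop: V_CC = I_B·R_B + V_BE, so I_B = (13 − 0.7)/180 kΩ = 0.0683 mA.
In the active region I_C = β·I_B = 50 × 0.0683 = 3.42 mA.
Collector loop: V_CE = V_CC − I_C·R_C = 13 − 3.42×0.47 = 11.4 V.
Since V_CE = 11.4 V > V_CE(sat) ≈ 0.2 V, the transistor is in the active region as assumed.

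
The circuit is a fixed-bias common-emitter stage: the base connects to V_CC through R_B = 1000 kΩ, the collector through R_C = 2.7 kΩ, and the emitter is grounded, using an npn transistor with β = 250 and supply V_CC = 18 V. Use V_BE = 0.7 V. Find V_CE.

Base loop: V_CC = I_B·R_B + V_BE, so I_B = (18 − 0.7)/1000 kΩ = 0.0173 mA.
In the active region I_C = β·I_B = 250 × 0.0173 = 4.33 mA.
Collector loop: V_CE = V_CC − I_C·R_C = 18 − 4.33×2.7 = 6.32 V.
Since V_CE = 6.32 V > V_CE(sat) ≈ 0.2 V, the transistor is in the active region as assumed.

V_CE ≈ 6.3 V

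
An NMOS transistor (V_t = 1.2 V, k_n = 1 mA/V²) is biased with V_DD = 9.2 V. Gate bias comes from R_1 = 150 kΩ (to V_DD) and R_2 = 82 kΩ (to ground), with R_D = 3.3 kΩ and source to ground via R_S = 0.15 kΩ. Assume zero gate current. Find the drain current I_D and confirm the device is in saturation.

V_G = V_DD·R_2/(R_1+R_2) = 9.2×82/232 = 3.25 V.
Assume saturation: I_D = (k_n/2)(V_GS − V_t)² with V_GS = V_G − I_D·R_S = 3.25 − 0.15·I_D.
Substituting gives 0.0112·I_D² − 1.31·I_D + 2.1 = 0, with roots I_D = 1.63 or 115 mA.
The root I_D = 115 mA gives V_GS = -13.9 V ≤ V_t, so take I_D = 1.63 mA.
Then V_GS = 3.01 V and V_DS = V_DD − I_D(R_D+R_S) = 9.2 − 1.63×3.45 = 3.57 V.
Saturation requires V_DS ≥ V_GS − V_t = 1.81 V; 3.57 ≥ 1.81 ✓.

I_D ≈ 1.6 mA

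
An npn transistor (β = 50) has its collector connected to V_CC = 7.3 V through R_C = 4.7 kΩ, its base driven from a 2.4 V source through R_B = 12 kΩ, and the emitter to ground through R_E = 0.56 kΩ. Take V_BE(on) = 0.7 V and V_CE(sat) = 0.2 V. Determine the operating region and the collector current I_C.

Assume active: I_B = (2.4 − 0.7)/(12 + 51×0.56) = 0.0419 mA, I_C = β·I_B = 2.1 mA.
Then V_CE = 7.3 − 2.1×4.7 − 2.14×0.56 = -3.75 V < 0.2 V — the active assumption fails.
Re-solve with V_CE = 0.2 V. KCL at the emitter: V_E/R_E = (V_BB−0.7−V_E)/R_B + (V_CC−0.2−V_E)/R_C, giving V_E = 0.794 V.
I_C = (V_CC − 0.2 − V_E)/R_C = (7.1 − 0.794)/4.7 = 1.34 mA.
Check: I_B = (1.7 − 0.794)/12 = 0.0755 mA, and β·I_B = 3.78 mA > I_C, confirming saturation.

saturation; I_C ≈ 1.3 mA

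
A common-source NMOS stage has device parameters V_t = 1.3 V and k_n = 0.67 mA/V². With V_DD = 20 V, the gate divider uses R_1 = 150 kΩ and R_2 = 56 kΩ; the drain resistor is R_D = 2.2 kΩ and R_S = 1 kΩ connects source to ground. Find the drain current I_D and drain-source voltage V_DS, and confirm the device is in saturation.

I_D ≈ 1.8 mA, V_DS ≈ 14 V

V_G = V_DD·R_2/(R_1+R_2) = 20×56/206 = 5.44 V.
Assume saturation: I_D = (k_n/2)(V_GS − V_t)² with V_GS = V_G − I_D·R_S = 5.44 − 1·I_D.
Substituting gives 0.335·I_D² − 3.77·I_D + 5.73 = 0, with roots I_D = 1.81 or 9.45 mA.
The root I_D = 9.45 mA gives V_GS = -4.01 V ≤ V_t, so take I_D = 1.81 mA.
Then V_GS = 3.63 V and V_DS = V_DD − I_D(R_D+R_S) = 20 − 1.81×3.2 = 14.2 V.
Saturation requires V_DS ≥ V_GS − V_t = 2.33 V; 14.2 ≥ 2.33 ✓.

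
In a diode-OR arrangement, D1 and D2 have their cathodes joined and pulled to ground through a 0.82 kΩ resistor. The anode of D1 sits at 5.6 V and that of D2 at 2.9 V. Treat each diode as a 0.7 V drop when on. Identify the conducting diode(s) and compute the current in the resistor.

Assume both conduct. Then node N would need to be at both 5.6−0.7 = 4.9 V and 2.9−0.7 = 2.2 V, which is impossible.
Assume only D1 conducts: V_N = 5.6 − 0.7 = 4.9 V, so I_R = 4.9/0.82 = 5.98 mA.
Check D2: its anode-to-cathode voltage is 2.9 − 4.9 = -2 V < 0.7 V, so it is off. The assumption is consistent.

Only D1 conducts; I_R ≈ 6 mA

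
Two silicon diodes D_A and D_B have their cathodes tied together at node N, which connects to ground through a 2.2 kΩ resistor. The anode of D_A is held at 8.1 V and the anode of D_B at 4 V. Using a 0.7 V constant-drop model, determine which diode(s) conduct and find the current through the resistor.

Assume both conduct. Then node N would need to be at both 8.1−0.7 = 7.4 V and 4−0.7 = 3.3 V, which is impossible.
Assume only D_A conducts: V_N = 8.1 − 0.7 = 7.4 V, so I_R = 7.4/2.2 = 3.36 mA.
Check D_B: its anode-to-cathode voltage is 4 − 7.4 = -3.4 V < 0.7 V, so it is off. The assumption is consistent.

Only D_A conducts; I_R ≈ 3.4 mA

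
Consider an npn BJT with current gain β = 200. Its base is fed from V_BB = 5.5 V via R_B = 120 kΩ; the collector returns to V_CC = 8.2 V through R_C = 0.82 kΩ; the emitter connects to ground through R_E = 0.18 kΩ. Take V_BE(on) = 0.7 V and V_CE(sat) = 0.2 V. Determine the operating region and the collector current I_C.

active; I_C ≈ 6.1 mA

Assume active. Base-emitter loop: I_B = (V_BB − V_BE)/(R_B + (β+1)R_E) = (5.5 − 0.7)/(120 + 201×0.18) = 0.0307 mA.
I_C = β·I_B = 200×0.0307 = 6.15 mA.
V_CE = V_CC − I_C·R_C − I_E·R_E = 8.2 − 6.15×0.82 − 6.18×0.18 = 2.05 V > V_CE(sat), so the active-region assumption holds.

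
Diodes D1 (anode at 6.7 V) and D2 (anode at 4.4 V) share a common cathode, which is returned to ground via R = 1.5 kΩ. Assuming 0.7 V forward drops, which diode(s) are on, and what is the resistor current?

Only D1 conducts; I_R ≈ 4 mA

Assume both conduct. Then node N would need to be at both 6.7−0.7 = 6 V and 4.4−0.7 = 3.7 V, which is impossible.
Assume only D1 conducts: V_N = 6.7 − 0.7 = 6 V, so I_R = 6/1.5 = 4 mA.
Check D2: its anode-to-cathode voltage is 4.4 − 6 = -1.6 V < 0.7 V, so it is off. The assumption is consistent.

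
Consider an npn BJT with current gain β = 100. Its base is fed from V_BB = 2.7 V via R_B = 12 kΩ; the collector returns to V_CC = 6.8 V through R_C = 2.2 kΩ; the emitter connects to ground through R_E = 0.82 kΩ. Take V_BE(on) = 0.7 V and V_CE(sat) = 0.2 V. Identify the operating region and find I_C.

active; I_C ≈ 2.1 mA

Assume active. Base-emitter loop: I_B = (V_BB − V_BE)/(R_B + (β+1)R_E) = (2.7 − 0.7)/(12 + 101×0.82) = 0.0211 mA.
I_C = β·I_B = 100×0.0211 = 2.11 mA.
V_CE = V_CC − I_C·R_C − I_E·R_E = 6.8 − 2.11×2.2 − 2.13×0.82 = 0.413 V > V_CE(sat), so the active-region assumption holds.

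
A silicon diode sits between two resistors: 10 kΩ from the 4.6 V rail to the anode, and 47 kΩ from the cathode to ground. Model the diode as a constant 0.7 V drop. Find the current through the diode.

The two resistors are in series with the diode, so KVL gives 4.6 = I·10 + 0.7 + I·47.
I = (4.6 − 0.7) / (10 + 47) kΩ = 3.9 / 57 = 0.0684 mA.

I ≈ 0.068 mA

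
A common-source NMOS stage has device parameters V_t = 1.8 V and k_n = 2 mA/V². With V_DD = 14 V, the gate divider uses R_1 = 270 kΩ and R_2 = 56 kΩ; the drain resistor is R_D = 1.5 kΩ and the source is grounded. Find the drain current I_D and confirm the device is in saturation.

V_G = V_DD·R_2/(R_1+R_2) = 14×56/326 = 2.4 V. With the source grounded, V_GS = V_G = 2.4 V.
Assume saturation: I_D = (k_n/2)(V_GS − V_t)² = (2/2)×(2.4 − 1.8)² = 1×0.605² = 0.366 mA.
V_DS = V_DD − I_D·R_D = 14 − 0.366×1.5 = 13.5 V.
Saturation requires V_DS ≥ V_GS − V_t = 0.605 V; 13.5 ≥ 0.605 ✓.

I_D ≈ 0.37 mA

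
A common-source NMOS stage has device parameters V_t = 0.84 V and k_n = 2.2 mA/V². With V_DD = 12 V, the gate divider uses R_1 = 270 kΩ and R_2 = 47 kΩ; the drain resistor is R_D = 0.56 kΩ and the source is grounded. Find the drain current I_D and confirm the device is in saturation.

I_D ≈ 0.97 mA

V_G = V_DD·R_2/(R_1+R_2) = 12×47/317 = 1.78 V. With the source grounded, V_GS = V_G = 1.78 V.
Assume saturation: I_D = (k_n/2)(V_GS − V_t)² = (2.2/2)×(1.78 − 0.84)² = 1.1×0.939² = 0.97 mA.
V_DS = V_DD − I_D·R_D = 12 − 0.97×0.56 = 11.5 V.
Saturation requires V_DS ≥ V_GS − V_t = 0.939 V; 11.5 ≥ 0.939 ✓.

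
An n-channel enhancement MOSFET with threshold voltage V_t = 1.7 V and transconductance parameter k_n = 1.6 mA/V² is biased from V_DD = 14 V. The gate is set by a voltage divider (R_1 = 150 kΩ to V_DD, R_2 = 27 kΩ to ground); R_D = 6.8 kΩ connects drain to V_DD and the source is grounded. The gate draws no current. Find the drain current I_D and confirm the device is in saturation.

V_G = V_DD·R_2/(R_1+R_2) = 14×27/177 = 2.14 V. With the source grounded, V_GS = V_G = 2.14 V.
Assume saturation: I_D = (k_n/2)(V_GS − V_t)² = (1.6/2)×(2.14 − 1.7)² = 0.8×0.436² = 0.152 mA.
V_DS = V_DD − I_D·R_D = 14 − 0.152×6.8 = 13 V.
Saturation requires V_DS ≥ V_GS − V_t = 0.436 V; 13 ≥ 0.436 ✓.

I_D ≈ 0.15 mA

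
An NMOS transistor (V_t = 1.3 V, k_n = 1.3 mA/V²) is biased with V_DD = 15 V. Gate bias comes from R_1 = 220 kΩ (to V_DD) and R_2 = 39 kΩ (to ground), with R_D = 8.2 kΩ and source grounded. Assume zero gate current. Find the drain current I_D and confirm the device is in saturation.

V_G = V_DD·R_2/(R_1+R_2) = 15×39/259 = 2.26 V. With the source grounded, V_GS = V_G = 2.26 V.
Assume saturation: I_D = (k_n/2)(V_GS − V_t)² = (1.3/2)×(2.26 − 1.3)² = 0.65×0.959² = 0.597 mA.
V_DS = V_DD − I_D·R_D = 15 − 0.597×8.2 = 10.1 V.
Saturation requires V_DS ≥ V_GS − V_t = 0.959 V; 10.1 ≥ 0.959 ✓.

I_D ≈ 0.6 mA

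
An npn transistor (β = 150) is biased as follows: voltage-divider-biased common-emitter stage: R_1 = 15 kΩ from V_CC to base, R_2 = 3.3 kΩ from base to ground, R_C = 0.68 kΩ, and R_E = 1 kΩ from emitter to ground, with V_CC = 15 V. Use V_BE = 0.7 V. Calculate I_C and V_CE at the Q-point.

I_C ≈ 2 mA, V_CE ≈ 12 V

Thevenize the base divider: V_Th = V_CC·R_2/(R_1+R_2) = 15×3.3/18.3 = 2.7 V, R_Th = R_1‖R_2 = 2.7 kΩ.
Base-emitter loop: V_Th = I_B·R_Th + V_BE + (β+1)I_B·R_E, so I_B = (2.7 − 0.7) / (2.7 + 151×1) = 0.013 mA.
I_C = β·I_B = 150×0.013 = 1.96 mA, and I_E = (β+1)I_B = 1.97 mA.
V_CE = V_CC − I_C·R_C − I_E·R_E = 15 − 1.96×0.68 − 1.97×1 = 11.7 V.
V_CE = 11.7 V > 0.2 V confirms active-region operation.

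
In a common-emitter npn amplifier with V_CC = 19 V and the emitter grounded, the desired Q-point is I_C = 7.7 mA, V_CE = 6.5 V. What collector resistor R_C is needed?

Collector loop: V_CC = I_C·R_C + V_CE.
R_C = (V_CC − V_CE)/I_C = (19 − 6.5)/7.7 = 1.62 kΩ.

R_C ≈ 1.6 kΩ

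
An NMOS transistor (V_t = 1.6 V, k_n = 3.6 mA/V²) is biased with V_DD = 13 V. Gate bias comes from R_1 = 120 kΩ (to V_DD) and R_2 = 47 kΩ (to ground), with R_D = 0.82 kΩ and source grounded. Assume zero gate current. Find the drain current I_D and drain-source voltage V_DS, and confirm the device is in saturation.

V_G = V_DD·R_2/(R_1+R_2) = 13×47/167 = 3.66 V. With the source grounded, V_GS = V_G = 3.66 V.
Assume saturation: I_D = (k_n/2)(V_GS − V_t)² = (3.6/2)×(3.66 − 1.6)² = 1.8×2.06² = 7.63 mA.
V_DS = V_DD − I_D·R_D = 13 − 7.63×0.82 = 6.74 V.
Saturation requires V_DS ≥ V_GS − V_t = 2.06 V; 6.74 ≥ 2.06 ✓.

I_D ≈ 7.6 mA, V_DS ≈ 6.7 V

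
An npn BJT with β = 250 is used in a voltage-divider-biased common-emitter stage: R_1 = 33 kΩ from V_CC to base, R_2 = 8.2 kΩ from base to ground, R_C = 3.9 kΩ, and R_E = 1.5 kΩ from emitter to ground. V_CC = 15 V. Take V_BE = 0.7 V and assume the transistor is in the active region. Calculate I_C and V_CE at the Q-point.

Thevenize the base divider: V_Th = V_CC·R_2/(R_1+R_2) = 15×8.2/41.2 = 2.99 V, R_Th = R_1‖R_2 = 6.57 kΩ.
Base-emitter loop: V_Th = I_B·R_Th + V_BE + (β+1)I_B·R_E, so I_B = (2.99 − 0.7) / (6.57 + 251×1.5) = 0.00597 mA.
I_C = β·I_B = 250×0.00597 = 1.49 mA, and I_E = (β+1)I_B = 1.5 mA.
V_CE = V_CC − I_C·R_C − I_E·R_E = 15 − 1.49×3.9 − 1.5×1.5 = 6.94 V.
V_CE = 6.94 V > 0.2 V confirms active-region operation.

I_C ≈ 1.5 mA, V_CE ≈ 6.9 V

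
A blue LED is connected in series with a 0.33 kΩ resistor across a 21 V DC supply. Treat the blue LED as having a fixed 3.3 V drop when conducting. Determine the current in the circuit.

KVL around the loop: 21 = V_D + I·R = 3.3 + I × 0.33 kΩ.
So I = (21 − 3.3) / 0.33 kΩ = 17.7 / 0.33 = 53.6 mA.

I ≈ 54 mA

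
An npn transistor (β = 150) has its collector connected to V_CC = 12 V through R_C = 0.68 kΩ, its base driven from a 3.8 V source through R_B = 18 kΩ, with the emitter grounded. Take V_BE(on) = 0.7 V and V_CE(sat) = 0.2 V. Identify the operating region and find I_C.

Assume active: I_B = (3.8 − 0.7)/18 = 0.172 mA, giving I_C = β·I_B = 25.8 mA.
But then V_CE = 12 − 25.8×0.68 = -5.57 V < V_CE(sat) = 0.2 V — impossible in the active region.
So the transistor is saturated. With V_CE = 0.2 V, I_C = (V_CC − 0.2)/R_C = 11.8/0.68 = 17.4 mA.
Check: β·I_B = 25.8 mA > I_C = 17.4 mA, confirming saturation.

saturation; I_C ≈ 17 mA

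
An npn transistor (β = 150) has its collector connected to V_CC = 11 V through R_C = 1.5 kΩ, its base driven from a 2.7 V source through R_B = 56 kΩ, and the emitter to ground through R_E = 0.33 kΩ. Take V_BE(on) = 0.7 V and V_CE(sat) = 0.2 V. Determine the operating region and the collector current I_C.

Assume active. Base-emitter loop: I_B = (V_BB − V_BE)/(R_B + (β+1)R_E) = (2.7 − 0.7)/(56 + 151×0.33) = 0.0189 mA.
I_C = β·I_B = 150×0.0189 = 2.83 mA.
V_CE = V_CC − I_C·R_C − I_E·R_E = 11 − 2.83×1.5 − 2.85×0.33 = 5.81 V > V_CE(sat), so the active-region assumption holds.

active; I_C ≈ 2.8 mA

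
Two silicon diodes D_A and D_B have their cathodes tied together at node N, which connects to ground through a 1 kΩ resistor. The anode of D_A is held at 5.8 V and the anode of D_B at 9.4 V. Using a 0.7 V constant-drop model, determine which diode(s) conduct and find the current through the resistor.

Assume both conduct. Then node N would need to be at both 5.8−0.7 = 5.1 V and 9.4−0.7 = 8.7 V, which is impossible.
Assume only D_B conducts: V_N = 9.4 − 0.7 = 8.7 V, so I_R = 8.7/1 = 8.7 mA.
Check D_A: its anode-to-cathode voltage is 5.8 − 8.7 = -2.9 V < 0.7 V, so it is off. The assumption is consistent.

Only D_B conducts; I_R ≈ 8.7 mA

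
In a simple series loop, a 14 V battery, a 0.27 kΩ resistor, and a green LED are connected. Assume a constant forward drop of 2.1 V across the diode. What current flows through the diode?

I ≈ 44 mA

KVL around the loop: 14 = V_D + I·R = 2.1 + I × 0.27 kΩ.
So I = (14 − 2.1) / 0.27 kΩ = 11.9 / 0.27 = 44.1 mA.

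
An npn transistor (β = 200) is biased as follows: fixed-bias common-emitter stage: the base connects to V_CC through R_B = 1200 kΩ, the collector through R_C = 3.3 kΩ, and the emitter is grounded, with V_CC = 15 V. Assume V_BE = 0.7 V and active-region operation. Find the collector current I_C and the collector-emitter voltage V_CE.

Base loop: V_CC = I_B·R_B + V_BE, so I_B = (15 − 0.7)/1200 kΩ = 0.0119 mA.
In the active region I_C = β·I_B = 200 × 0.0119 = 2.38 mA.
Collector loop: V_CE = V_CC − I_C·R_C = 15 − 2.38×3.3 = 7.14 V.
Since V_CE = 7.14 V > V_CE(sat) ≈ 0.2 V, the transistor is in the active region as assumed.

I_C ≈ 2.4 mA, V_CE ≈ 7.1 V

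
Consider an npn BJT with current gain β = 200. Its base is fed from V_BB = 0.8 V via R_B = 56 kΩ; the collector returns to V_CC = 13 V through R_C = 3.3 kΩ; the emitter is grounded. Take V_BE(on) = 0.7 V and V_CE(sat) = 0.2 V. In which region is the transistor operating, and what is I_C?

Assume active. Base-emitter loop: I_B = (V_BB − V_BE)/R_B = (0.8 − 0.7)/56 = 0.00179 mA.
I_C = β·I_B = 200×0.00179 = 0.357 mA.
V_CE = V_CC − I_C·R_C = 13 − 0.357×3.3 = 11.8 V > V_CE(sat), so the active-region assumption holds.

active; I_C ≈ 0.36 mA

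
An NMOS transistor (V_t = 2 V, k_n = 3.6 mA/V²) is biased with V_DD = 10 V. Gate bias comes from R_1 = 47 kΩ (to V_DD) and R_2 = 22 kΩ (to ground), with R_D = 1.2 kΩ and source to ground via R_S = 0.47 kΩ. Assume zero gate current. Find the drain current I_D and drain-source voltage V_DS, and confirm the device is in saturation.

V_G = V_DD·R_2/(R_1+R_2) = 10×22/69 = 3.19 V.
Assume saturation: I_D = (k_n/2)(V_GS − V_t)² with V_GS = V_G − I_D·R_S = 3.19 − 0.47·I_D.
Substituting gives 0.398·I_D² − 3.01·I_D + 2.54 = 0, with roots I_D = 0.968 or 6.6 mA.
The root I_D = 6.6 mA gives V_GS = 0.0846 V ≤ V_t, so take I_D = 0.968 mA.
Then V_GS = 2.73 V and V_DS = V_DD − I_D(R_D+R_S) = 10 − 0.968×1.67 = 8.38 V.
Saturation requires V_DS ≥ V_GS − V_t = 0.733 V; 8.38 ≥ 0.733 ✓.

I_D ≈ 0.97 mA, V_DS ≈ 8.4 V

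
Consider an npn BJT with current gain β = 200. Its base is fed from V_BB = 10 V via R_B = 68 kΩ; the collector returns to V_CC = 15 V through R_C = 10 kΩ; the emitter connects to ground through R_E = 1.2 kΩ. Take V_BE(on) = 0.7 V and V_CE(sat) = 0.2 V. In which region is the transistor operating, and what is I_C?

Assume active: I_B = (10 − 0.7)/(68 + 201×1.2) = 0.0301 mA, I_C = β·I_B = 6.02 mA.
Then V_CE = 15 − 6.02×10 − 6.05×1.2 = -52.4 V < 0.2 V — the active assumption fails.
Re-solve with V_CE = 0.2 V. KCL at the emitter: V_E/R_E = (V_BB−0.7−V_E)/R_B + (V_CC−0.2−V_E)/R_C, giving V_E = 1.71 V.
I_C = (V_CC − 0.2 − V_E)/R_C = (14.8 − 1.71)/10 = 1.31 mA.
Check: I_B = (9.3 − 1.71)/68 = 0.112 mA, and β·I_B = 22.3 mA > I_C, confirming saturation.

saturation; I_C ≈ 1.3 mA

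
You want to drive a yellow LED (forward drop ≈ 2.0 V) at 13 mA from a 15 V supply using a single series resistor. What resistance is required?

The resistor drops V_S − V_D = 15 − 2.0 = 13 V at 13 mA.
R = 13 V / 13 mA = 1 kΩ.

R ≈ 1 kΩ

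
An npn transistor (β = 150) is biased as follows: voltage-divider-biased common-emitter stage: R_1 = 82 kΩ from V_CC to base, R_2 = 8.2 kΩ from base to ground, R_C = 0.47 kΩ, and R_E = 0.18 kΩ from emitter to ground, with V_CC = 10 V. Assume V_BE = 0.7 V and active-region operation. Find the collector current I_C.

Thevenize the base divider: V_Th = V_CC·R_2/(R_1+R_2) = 10×8.2/90.2 = 0.909 V, R_Th = R_1‖R_2 = 7.45 kΩ.
Base-emitter loop: V_Th = I_B·R_Th + V_BE + (β+1)I_B·R_E, so I_B = (0.909 − 0.7) / (7.45 + 151×0.18) = 0.00604 mA.
I_C = β·I_B = 150×0.00604 = 0.906 mA, and I_E = (β+1)I_B = 0.912 mA.
V_CE = V_CC − I_C·R_C − I_E·R_E = 10 − 0.906×0.47 − 0.912×0.18 = 9.41 V.
V_CE = 9.41 V > 0.2 V confirms active-region operation.

I_C ≈ 0.91 mA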